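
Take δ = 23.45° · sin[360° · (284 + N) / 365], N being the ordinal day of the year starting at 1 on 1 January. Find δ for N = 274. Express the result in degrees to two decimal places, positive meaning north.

360 × (284 + 274) / 365 = 550.356°; sin(550.356°) = -0.1798.
δ = 23.45 × -0.1798 = -4.216° ≈ -4.22°.

-4.22°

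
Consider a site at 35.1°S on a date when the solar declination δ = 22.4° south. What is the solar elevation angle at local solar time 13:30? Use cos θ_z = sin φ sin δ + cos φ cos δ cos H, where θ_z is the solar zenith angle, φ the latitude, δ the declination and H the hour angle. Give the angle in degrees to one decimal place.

Hour angle H = 15° × (13.5 − 12) = 22.50°.
cos θ_z = sin φ sin δ + cos φ cos δ cos H = (-0.5750)(-0.3811) + (0.8181)(0.9245)(0.9239) = 0.9179.
θ_z = arccos(0.9179) = 23.38°, so the elevation is 90° − 23.38° = 66.62°.

66.6°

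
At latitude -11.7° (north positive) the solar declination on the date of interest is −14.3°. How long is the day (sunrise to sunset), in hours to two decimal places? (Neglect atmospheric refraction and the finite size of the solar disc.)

−tan φ tan δ = −(-0.2071)(-0.2549) = -0.0528; H_s = arccos(-0.0528) = 93.03°.
Day length = 2 H_s / 15° h⁻¹ = 186.06° / 15 = 12.404 h.

12.40 hours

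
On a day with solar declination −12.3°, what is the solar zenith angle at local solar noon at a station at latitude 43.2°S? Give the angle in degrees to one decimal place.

At local solar noon the hour angle is zero, so the zenith angle is |φ − δ| = |-43.2° − (-12.3°)| = 30.9°.

30.9°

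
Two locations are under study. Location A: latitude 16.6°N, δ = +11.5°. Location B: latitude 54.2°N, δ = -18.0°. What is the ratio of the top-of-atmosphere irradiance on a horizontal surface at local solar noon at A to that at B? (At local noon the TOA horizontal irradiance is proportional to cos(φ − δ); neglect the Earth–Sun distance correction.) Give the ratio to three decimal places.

3.258

A: cos θ_z = cos(16.6° − (11.5°)) = 0.9960.
B: cos θ_z = cos(54.2° − (-18.0°)) = 0.3057.
Ratio A/B = 0.9960 / 0.3057 = 3.2581.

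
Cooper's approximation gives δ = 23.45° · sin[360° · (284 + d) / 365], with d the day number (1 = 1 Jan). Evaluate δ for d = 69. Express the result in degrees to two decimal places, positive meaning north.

-4.81°

360 × (284 + 69) / 365 = 348.164°; sin(348.164°) = -0.2051.
δ = 23.45 × -0.2051 = -4.810° ≈ -4.81°.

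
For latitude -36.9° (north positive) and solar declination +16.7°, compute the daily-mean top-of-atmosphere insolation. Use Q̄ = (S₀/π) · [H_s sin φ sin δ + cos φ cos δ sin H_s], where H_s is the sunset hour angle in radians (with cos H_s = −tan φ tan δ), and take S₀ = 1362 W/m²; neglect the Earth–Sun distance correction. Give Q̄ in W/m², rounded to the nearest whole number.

−tan φ tan δ = −(-0.7508)(0.3000) = 0.2252; H_s = arccos(0.2252) = 76.99°. In radians, H_s = 1.3437.
H_s sin φ sin δ = 1.3437 × -0.6004 × 0.2874 = -0.2319.
cos φ cos δ sin H_s = 0.7997 × 0.9578 × 0.9743 = 0.7463.
Q̄ = (1362/π) × (-0.2319 + 0.7463) = 433.54 × 0.5144 = 223.01 W/m².

223 W/m²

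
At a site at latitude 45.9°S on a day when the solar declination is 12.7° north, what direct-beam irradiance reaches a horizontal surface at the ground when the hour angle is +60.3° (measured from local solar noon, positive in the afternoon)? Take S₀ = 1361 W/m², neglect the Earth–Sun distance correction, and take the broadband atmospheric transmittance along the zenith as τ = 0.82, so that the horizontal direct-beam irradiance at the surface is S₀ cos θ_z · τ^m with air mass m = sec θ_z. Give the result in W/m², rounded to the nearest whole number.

80 W/m²

cos θ_z = sin(-45.9°) sin(12.7°) + cos(-45.9°) cos(12.7°) cos(60.30°) = -0.1579 + 0.3364 = 0.1785.
Air mass m = 1/cos θ_z = 1/0.1785 = 5.602; τ^m = 0.82^5.602 = 0.3290.
Surface direct beam = 1361 × 0.1785 × 0.3290 = 79.93 W/m².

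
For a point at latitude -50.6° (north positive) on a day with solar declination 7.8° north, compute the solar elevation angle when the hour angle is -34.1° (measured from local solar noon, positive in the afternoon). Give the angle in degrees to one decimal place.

cos θ_z = sin φ sin δ + cos φ cos δ cos H = (-0.7727)(0.1357) + (0.6347)(0.9907)(0.8281) = 0.4159.
θ_z = arccos(0.4159) = 65.42°, so the elevation is 90° − 65.42° = 24.58°.

24.6°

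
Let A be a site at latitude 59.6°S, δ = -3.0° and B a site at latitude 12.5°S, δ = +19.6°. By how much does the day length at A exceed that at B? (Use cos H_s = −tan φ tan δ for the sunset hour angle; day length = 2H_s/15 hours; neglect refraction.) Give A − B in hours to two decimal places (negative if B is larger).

A: H_s = arccos(−tan -59.6° · tan -3.0°) = 95.12°, so 2H_s/15 = 12.6827 h.
B: H_s = arccos(−tan -12.5° · tan 19.6°) = 85.47°, so 2H_s/15 = 11.3960 h.
A − B = 12.6827 − 11.3960 = 1.2867 h.

+1.29 h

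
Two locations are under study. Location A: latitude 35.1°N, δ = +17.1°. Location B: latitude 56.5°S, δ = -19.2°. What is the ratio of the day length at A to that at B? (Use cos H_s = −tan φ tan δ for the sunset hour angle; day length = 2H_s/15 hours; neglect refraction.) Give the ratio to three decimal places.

0.842

A: H_s = arccos(−tan 35.1° · tan 17.1°) = 102.49°, so 2H_s/15 = 13.6653 h.
B: H_s = arccos(−tan -56.5° · tan -19.2°) = 121.74°, so 2H_s/15 = 16.2320 h.
Ratio A/B = 13.6653 / 16.2320 = 0.8419.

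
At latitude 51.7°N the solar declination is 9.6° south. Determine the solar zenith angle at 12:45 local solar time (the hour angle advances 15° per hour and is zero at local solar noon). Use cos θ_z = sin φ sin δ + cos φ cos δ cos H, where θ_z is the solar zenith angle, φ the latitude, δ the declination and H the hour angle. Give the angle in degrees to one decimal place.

Hour angle H = 15° × (12.75 − 12) = 11.25°.
cos θ_z = sin φ sin δ + cos φ cos δ cos H = (0.7848)(-0.1668) + (0.6198)(0.9860)(0.9808) = 0.4685.
θ_z = arccos(0.4685) = 62.06°.

62.1°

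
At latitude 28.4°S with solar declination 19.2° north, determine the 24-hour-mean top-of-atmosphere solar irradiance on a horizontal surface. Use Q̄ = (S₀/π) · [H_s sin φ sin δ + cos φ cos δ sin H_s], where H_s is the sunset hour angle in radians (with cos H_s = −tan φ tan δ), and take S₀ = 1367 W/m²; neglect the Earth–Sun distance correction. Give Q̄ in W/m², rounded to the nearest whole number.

261 W/m²

cos H_s = −tan(-28.4°) · tan(19.2°) = 0.1883, so H_s = arccos(0.1883) = 79.15°. In radians, H_s = 1.3814.
H_s sin φ sin δ = 1.3814 × -0.4756 × 0.3289 = -0.2161.
cos φ cos δ sin H_s = 0.8796 × 0.9444 × 0.9821 = 0.8158.
Q̄ = (1367/π) × (-0.2161 + 0.8158) = 435.13 × 0.5997 = 260.95 W/m².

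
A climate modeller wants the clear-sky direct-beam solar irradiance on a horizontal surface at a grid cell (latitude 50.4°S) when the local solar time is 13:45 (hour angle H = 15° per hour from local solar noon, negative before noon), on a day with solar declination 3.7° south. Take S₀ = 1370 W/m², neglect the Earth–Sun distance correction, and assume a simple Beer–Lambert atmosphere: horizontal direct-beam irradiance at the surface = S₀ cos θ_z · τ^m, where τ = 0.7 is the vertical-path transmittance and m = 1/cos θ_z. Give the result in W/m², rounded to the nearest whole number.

Hour angle H = 15° × (13.75 − 12) = 26.25°.
cos θ_z = sin φ sin δ + cos φ cos δ cos H = (-0.7705)(-0.0645) + (0.6374)(0.9979)(0.8969) = 0.6202.
Air mass m = 1/cos θ_z = 1/0.6202 = 1.612; τ^m = 0.7^1.612 = 0.5627.
Surface direct beam = 1370 × 0.6202 × 0.5627 = 478.11 W/m².

478 W/m²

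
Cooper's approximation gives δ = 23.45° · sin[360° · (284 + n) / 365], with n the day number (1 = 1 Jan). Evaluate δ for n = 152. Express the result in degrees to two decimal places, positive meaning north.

360 × (284 + 152) / 365 = 430.027°; sin(430.027°) = 0.9399.
δ = 23.45 × 0.9399 = 22.041° ≈ +22.04°.

+22.04°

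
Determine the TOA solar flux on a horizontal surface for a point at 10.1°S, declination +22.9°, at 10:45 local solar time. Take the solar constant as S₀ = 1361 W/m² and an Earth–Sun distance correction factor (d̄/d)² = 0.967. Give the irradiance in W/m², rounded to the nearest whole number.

1040 W/m²

Hour angle H = 15° × (10.75 − 12) = -18.75°.
cos θ_z = sin φ sin δ + cos φ cos δ cos H = (-0.1754)(0.3891) + (0.9845)(0.9212)(0.9469) = 0.7905.
Top-of-atmosphere irradiance = S₀ (d̄/d)² cos θ_z = 1361 × 0.967 × 0.7905 = 1040.37 W/m².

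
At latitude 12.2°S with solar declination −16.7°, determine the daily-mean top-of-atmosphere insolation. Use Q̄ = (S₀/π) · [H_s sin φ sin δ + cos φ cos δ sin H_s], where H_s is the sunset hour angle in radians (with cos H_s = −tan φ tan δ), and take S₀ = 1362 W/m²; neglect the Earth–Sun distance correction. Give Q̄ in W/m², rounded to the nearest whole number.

The sunset hour angle satisfies cos H_s = −tan φ tan δ = -0.0649, giving H_s = 93.72°. In radians, H_s = 1.6357.
H_s sin φ sin δ = 1.6357 × -0.2113 × -0.2874 = 0.0993.
cos φ cos δ sin H_s = 0.9774 × 0.9578 × 0.9979 = 0.9342.
Q̄ = (1362/π) × (0.0993 + 0.9342) = 433.54 × 1.0335 = 448.06 W/m².

448 W/m²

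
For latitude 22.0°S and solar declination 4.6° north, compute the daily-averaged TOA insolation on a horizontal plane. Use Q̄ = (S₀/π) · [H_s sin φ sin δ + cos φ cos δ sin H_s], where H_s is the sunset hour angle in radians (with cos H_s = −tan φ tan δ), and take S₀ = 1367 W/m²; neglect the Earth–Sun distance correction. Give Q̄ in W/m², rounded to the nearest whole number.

382 W/m²

−tan φ tan δ = −(-0.4040)(0.0805) = 0.0325; H_s = arccos(0.0325) = 88.14°. In radians, H_s = 1.5383.
H_s sin φ sin δ = 1.5383 × -0.3746 × 0.0802 = -0.0462.
cos φ cos δ sin H_s = 0.9272 × 0.9968 × 0.9995 = 0.9238.
Q̄ = (1367/π) × (-0.0462 + 0.9238) = 435.13 × 0.8776 = 381.87 W/m².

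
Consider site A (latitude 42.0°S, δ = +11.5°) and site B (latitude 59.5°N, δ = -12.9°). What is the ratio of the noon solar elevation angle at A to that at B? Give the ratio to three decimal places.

2.074

A: 90° − |-42.0 − (11.5)| = 36.50°.
B: 90° − |59.5 − (-12.9)| = 17.60°.
Ratio A/B = 36.5000 / 17.6000 = 2.0739.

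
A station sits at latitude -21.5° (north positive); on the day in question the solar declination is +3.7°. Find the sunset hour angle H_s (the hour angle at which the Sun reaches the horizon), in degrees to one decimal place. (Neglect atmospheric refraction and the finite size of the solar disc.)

88.5°

−tan φ tan δ = −(-0.3939)(0.0647) = 0.0255; H_s = arccos(0.0255) = 88.54°.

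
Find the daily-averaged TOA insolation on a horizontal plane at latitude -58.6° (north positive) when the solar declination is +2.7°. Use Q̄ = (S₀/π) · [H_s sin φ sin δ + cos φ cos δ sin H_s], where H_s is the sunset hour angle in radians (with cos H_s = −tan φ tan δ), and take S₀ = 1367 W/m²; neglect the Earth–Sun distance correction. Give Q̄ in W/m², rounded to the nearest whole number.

200 W/m²

−tan φ tan δ = −(-1.6383)(0.0472) = 0.0773; H_s = arccos(0.0773) = 85.57°. In radians, H_s = 1.4935.
H_s sin φ sin δ = 1.4935 × -0.8536 × 0.0471 = -0.0600.
cos φ cos δ sin H_s = 0.5210 × 0.9989 × 0.9970 = 0.5189.
Q̄ = (1367/π) × (-0.0600 + 0.5189) = 435.13 × 0.4589 = 199.68 W/m².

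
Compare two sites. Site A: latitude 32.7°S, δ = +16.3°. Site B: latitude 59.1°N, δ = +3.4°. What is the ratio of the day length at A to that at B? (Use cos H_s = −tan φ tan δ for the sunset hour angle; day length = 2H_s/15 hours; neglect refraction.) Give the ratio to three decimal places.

0.827

A: H_s = arccos(−tan -32.7° · tan 16.3°) = 79.18°, so 2H_s/15 = 10.5573 h.
B: H_s = arccos(−tan 59.1° · tan 3.4°) = 95.70°, so 2H_s/15 = 12.7600 h.
Ratio A/B = 10.5573 / 12.7600 = 0.8274.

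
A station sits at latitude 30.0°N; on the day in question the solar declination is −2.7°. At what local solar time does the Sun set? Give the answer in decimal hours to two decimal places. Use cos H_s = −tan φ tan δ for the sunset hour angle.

17.90 h

cos H_s = −tan(30.0°) · tan(-2.7°) = 0.0272, so H_s = arccos(0.0272) = 88.44°.
Sunset is at 12 + H_s/15 = 12 + 5.896 = 17.896 h local solar time.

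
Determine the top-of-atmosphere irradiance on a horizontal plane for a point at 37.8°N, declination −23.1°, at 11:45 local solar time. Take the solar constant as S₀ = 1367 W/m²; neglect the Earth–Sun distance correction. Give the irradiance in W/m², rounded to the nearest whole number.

663 W/m²

Hour angle H = 15° × (11.75 − 12) = -3.75°.
With φ = 37.8°, δ = -23.1°, H = -3.75°: sin φ sin δ = -0.2405, cos φ cos δ cos H = 0.7252, so cos θ_z = 0.4847.
Top-of-atmosphere irradiance = S₀ cos θ_z = 1367 × 0.4847 = 662.58 W/m².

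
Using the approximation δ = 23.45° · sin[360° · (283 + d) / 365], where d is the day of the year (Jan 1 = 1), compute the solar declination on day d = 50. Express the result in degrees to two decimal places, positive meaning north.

-12.27°

360 × (283 + 50) / 365 = 328.438°; sin(328.438°) = -0.5234.
δ = 23.45 × -0.5234 = -12.274° ≈ -12.27°.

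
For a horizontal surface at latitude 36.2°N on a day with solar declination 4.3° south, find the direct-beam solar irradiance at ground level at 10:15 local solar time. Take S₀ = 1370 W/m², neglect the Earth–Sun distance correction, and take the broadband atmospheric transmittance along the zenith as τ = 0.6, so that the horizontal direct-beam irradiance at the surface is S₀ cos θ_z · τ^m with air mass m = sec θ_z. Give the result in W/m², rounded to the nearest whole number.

437 W/m²

Hour angle H = 15° × (10.25 − 12) = -26.25°.
cos θ_z = sin φ sin δ + cos φ cos δ cos H = (0.5906)(-0.0750) + (0.8070)(0.9972)(0.8969) = 0.6775.
Air mass m = 1/cos θ_z = 1/0.6775 = 1.476; τ^m = 0.6^1.476 = 0.4705.
Surface direct beam = 1370 × 0.6775 × 0.4705 = 436.71 W/m².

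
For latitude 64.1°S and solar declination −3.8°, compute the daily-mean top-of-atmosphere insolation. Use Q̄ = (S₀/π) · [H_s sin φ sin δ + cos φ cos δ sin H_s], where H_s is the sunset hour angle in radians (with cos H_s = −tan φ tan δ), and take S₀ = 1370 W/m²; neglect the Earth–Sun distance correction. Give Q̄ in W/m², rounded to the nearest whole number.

The sunset hour angle satisfies cos H_s = −tan φ tan δ = -0.1368, giving H_s = 97.86°. In radians, H_s = 1.7080.
H_s sin φ sin δ = 1.7080 × -0.8996 × -0.0663 = 0.1019.
cos φ cos δ sin H_s = 0.4368 × 0.9978 × 0.9906 = 0.4317.
Q̄ = (1370/π) × (0.1019 + 0.4317) = 436.08 × 0.5336 = 232.69 W/m².

233 W/m²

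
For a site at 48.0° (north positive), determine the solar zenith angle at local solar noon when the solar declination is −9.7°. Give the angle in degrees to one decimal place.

At local solar noon the hour angle is zero, so the zenith angle is |φ − δ| = |48.0° − (-9.7°)| = 57.7°.

57.7°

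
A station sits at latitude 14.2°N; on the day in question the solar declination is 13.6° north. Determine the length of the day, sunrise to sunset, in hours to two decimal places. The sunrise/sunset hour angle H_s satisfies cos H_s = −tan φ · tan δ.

cos H_s = −tan(14.2°) · tan(13.6°) = -0.0612, so H_s = arccos(-0.0612) = 93.51°.
Day length = 2 H_s / 15° h⁻¹ = 187.02° / 15 = 12.468 h.

12.47 hours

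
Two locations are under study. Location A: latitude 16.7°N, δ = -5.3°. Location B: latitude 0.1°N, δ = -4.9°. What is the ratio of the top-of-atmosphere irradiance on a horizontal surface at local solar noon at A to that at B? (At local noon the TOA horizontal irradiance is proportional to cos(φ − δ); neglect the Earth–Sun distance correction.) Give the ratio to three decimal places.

A: cos θ_z = cos(16.7° − (-5.3°)) = 0.9272.
B: cos θ_z = cos(0.1° − (-4.9°)) = 0.9962.
Ratio A/B = 0.9272 / 0.9962 = 0.9307.

0.931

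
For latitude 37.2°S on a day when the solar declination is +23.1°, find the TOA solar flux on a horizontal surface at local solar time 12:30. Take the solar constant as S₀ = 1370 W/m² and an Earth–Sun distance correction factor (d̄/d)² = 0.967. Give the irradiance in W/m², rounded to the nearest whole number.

Hour angle H = 15° × (12.5 − 12) = 7.50°.
cos θ_z = sin(-37.2°) sin(23.1°) + cos(-37.2°) cos(23.1°) cos(7.50°) = -0.2372 + 0.7264 = 0.4892.
Top-of-atmosphere irradiance = S₀ (d̄/d)² cos θ_z = 1370 × 0.967 × 0.4892 = 648.09 W/m².

648 W/m²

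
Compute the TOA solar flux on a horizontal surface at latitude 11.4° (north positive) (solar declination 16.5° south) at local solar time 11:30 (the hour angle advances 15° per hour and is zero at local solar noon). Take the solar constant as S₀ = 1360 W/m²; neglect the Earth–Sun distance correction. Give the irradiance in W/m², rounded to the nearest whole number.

Hour angle H = 15° × (11.5 − 12) = -7.50°.
With φ = 11.4°, δ = -16.5°, H = -7.50°: sin φ sin δ = -0.0561, cos φ cos δ cos H = 0.9319, so cos θ_z = 0.8758.
Top-of-atmosphere irradiance = S₀ cos θ_z = 1360 × 0.8758 = 1191.09 W/m².

1191 W/m²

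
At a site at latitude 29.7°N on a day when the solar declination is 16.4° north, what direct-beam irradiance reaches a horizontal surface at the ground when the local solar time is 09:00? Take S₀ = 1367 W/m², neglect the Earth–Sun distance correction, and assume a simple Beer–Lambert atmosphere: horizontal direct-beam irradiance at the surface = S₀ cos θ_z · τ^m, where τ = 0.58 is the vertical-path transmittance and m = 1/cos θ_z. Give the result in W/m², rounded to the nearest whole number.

Hour angle H = 15° × (9 − 12) = -45.00°.
cos θ_z = sin φ sin δ + cos φ cos δ cos H = (0.4955)(0.2823) + (0.8686)(0.9593)(0.7071) = 0.7291.
Air mass m = 1/cos θ_z = 1/0.7291 = 1.372; τ^m = 0.58^1.372 = 0.4736.
Surface direct beam = 1367 × 0.7291 × 0.4736 = 472.03 W/m².

472 W/m²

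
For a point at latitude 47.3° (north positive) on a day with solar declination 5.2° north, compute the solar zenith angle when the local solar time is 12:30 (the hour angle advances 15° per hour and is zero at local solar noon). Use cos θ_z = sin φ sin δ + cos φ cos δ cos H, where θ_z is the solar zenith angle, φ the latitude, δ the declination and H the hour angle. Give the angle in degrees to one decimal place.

Hour angle H = 15° × (12.5 − 12) = 7.50°.
cos θ_z = sin φ sin δ + cos φ cos δ cos H = (0.7349)(0.0906) + (0.6782)(0.9959)(0.9914) = 0.7362.
θ_z = arccos(0.7362) = 42.59°.

42.6°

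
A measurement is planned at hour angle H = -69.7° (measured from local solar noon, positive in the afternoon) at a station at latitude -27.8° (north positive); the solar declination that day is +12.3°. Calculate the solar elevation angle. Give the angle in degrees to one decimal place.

11.6°

cos θ_z = sin(-27.8°) sin(12.3°) + cos(-27.8°) cos(12.3°) cos(-69.70°) = -0.0994 + 0.2998 = 0.2004.
θ_z = arccos(0.2004) = 78.44°, so the elevation is 90° − 78.44° = 11.56°.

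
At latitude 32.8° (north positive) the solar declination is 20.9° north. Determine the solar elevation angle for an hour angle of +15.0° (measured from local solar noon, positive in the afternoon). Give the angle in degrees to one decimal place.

cos θ_z = sin(32.8°) sin(20.9°) + cos(32.8°) cos(20.9°) cos(15.00°) = 0.1932 + 0.7585 = 0.9517.
θ_z = arccos(0.9517) = 17.88°, so the elevation is 90° − 17.88° = 72.12°.

72.1°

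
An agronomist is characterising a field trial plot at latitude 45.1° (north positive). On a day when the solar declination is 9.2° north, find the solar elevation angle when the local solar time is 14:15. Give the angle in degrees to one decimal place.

43.8°

Hour angle H = 15° × (14.25 − 12) = 33.75°.
cos θ_z = sin φ sin δ + cos φ cos δ cos H = (0.7083)(0.1599) + (0.7059)(0.9871)(0.8315) = 0.6926.
θ_z = arccos(0.6926) = 46.16°, so the elevation is 90° − 46.16° = 43.84°.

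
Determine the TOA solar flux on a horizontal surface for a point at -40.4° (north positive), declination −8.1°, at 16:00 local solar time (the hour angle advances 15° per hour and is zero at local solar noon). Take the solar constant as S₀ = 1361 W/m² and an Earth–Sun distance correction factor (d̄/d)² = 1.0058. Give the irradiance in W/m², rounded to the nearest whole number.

Hour angle H = 15° × (16 − 12) = 60.00°.
cos θ_z = sin φ sin δ + cos φ cos δ cos H = (-0.6481)(-0.1409) + (0.7615)(0.9900)(0.5000) = 0.4683.
Top-of-atmosphere irradiance = S₀ (d̄/d)² cos θ_z = 1361 × 1.0058 × 0.4683 = 641.05 W/m².

641 W/m²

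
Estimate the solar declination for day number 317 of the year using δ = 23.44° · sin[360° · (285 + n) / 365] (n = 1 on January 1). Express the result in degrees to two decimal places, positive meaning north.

360 × (285 + 317) / 365 = 593.753°; sin(593.753°) = -0.8065.
δ = 23.44 × -0.8065 = -18.904° ≈ -18.90°.

-18.90°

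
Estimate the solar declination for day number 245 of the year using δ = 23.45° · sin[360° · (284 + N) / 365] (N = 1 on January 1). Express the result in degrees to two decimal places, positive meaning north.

360 × (284 + 245) / 365 = 521.753°; sin(521.753°) = 0.3131.
δ = 23.45 × 0.3131 = 7.342° ≈ +7.34°.

+7.34°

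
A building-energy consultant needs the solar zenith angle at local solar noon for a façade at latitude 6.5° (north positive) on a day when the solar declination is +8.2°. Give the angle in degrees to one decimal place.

1.7°

At local solar noon the hour angle is zero, so the zenith angle is |φ − δ| = |6.5° − (8.2°)| = 1.7°.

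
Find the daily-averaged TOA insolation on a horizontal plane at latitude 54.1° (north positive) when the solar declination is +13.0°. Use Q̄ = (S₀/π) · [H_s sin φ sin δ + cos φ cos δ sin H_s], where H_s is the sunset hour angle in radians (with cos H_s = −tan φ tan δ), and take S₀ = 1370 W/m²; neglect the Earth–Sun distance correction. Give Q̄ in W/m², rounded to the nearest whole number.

387 W/m²

−tan φ tan δ = −(1.3814)(0.2309) = -0.3190; H_s = arccos(-0.3190) = 108.60°. In radians, H_s = 1.8954.
H_s sin φ sin δ = 1.8954 × 0.8100 × 0.2250 = 0.3454.
cos φ cos δ sin H_s = 0.5864 × 0.9744 × 0.9478 = 0.5416.
Q̄ = (1370/π) × (0.3454 + 0.5416) = 436.08 × 0.8870 = 386.80 W/m².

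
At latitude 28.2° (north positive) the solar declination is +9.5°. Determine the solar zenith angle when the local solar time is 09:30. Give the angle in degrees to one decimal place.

39.9°

Hour angle H = 15° × (9.5 − 12) = -37.50°.
With φ = 28.2°, δ = 9.5°, H = -37.50°: sin φ sin δ = 0.0780, cos φ cos δ cos H = 0.6896, so cos θ_z = 0.7676.
θ_z = arccos(0.7676) = 39.86°.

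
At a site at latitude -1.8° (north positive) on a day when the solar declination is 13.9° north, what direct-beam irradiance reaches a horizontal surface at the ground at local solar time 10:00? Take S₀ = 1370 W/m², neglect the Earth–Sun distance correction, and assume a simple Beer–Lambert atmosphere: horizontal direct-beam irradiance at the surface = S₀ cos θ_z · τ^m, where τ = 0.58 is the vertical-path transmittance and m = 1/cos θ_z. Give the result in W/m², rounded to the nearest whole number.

Hour angle H = 15° × (10 − 12) = -30.00°.
With φ = -1.8°, δ = 13.9°, H = -30.00°: sin φ sin δ = -0.0075, cos φ cos δ cos H = 0.8403, so cos θ_z = 0.8328.
Air mass m = 1/cos θ_z = 1/0.8328 = 1.201; τ^m = 0.58^1.201 = 0.5198.
Surface direct beam = 1370 × 0.8328 × 0.5198 = 593.06 W/m².

593 W/m²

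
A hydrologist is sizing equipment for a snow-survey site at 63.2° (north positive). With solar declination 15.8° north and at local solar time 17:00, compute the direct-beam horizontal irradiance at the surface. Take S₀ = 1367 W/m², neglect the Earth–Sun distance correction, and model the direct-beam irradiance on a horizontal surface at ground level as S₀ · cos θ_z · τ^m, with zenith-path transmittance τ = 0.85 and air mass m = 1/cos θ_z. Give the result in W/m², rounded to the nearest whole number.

Hour angle H = 15° × (17 − 12) = 75.00°.
cos θ_z = sin φ sin δ + cos φ cos δ cos H = (0.8926)(0.2723) + (0.4509)(0.9622)(0.2588) = 0.3553.
Air mass m = 1/cos θ_z = 1/0.3553 = 2.815; τ^m = 0.85^2.815 = 0.6329.
Surface direct beam = 1367 × 0.3553 × 0.6329 = 307.40 W/m².

307 W/m²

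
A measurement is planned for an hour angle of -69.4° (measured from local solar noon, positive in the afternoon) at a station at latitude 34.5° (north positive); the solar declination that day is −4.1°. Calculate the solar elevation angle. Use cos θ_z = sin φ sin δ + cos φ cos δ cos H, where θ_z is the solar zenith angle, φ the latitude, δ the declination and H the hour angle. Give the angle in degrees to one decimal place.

14.4°

cos θ_z = sin(34.5°) sin(-4.1°) + cos(34.5°) cos(-4.1°) cos(-69.40°) = -0.0405 + 0.2892 = 0.2487.
θ_z = arccos(0.2487) = 75.60°, so the elevation is 90° − 75.60° = 14.40°.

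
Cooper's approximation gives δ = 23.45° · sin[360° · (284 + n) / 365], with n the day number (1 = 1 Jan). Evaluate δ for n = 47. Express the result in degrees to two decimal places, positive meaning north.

360 × (284 + 47) / 365 = 326.466°; sin(326.466°) = -0.5524.
δ = 23.45 × -0.5524 = -12.954° ≈ -12.95°.

-12.95°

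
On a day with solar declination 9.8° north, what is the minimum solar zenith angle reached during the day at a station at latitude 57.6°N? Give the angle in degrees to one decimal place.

At local solar noon the hour angle is zero, so the zenith angle is |φ − δ| = |57.6° − (9.8°)| = 47.8°.

47.8°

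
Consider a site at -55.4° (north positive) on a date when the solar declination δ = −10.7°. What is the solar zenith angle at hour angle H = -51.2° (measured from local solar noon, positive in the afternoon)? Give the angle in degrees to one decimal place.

59.8°

cos θ_z = sin(-55.4°) sin(-10.7°) + cos(-55.4°) cos(-10.7°) cos(-51.20°) = 0.1528 + 0.3496 = 0.5024.
θ_z = arccos(0.5024) = 59.84°.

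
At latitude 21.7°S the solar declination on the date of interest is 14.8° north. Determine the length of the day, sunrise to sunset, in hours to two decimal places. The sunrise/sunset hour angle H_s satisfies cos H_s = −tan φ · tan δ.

11.20 hours

−tan φ tan δ = −(-0.3979)(0.2642) = 0.1051; H_s = arccos(0.1051) = 83.97°.
Day length = 2 H_s / 15° h⁻¹ = 167.94° / 15 = 11.196 h.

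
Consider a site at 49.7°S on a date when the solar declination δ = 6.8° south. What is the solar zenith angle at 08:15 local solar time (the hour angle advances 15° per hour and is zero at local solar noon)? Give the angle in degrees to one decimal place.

Hour angle H = 15° × (8.25 − 12) = -56.25°.
cos θ_z = sin φ sin δ + cos φ cos δ cos H = (-0.7627)(-0.1184) + (0.6468)(0.9930)(0.5556) = 0.4472.
θ_z = arccos(0.4472) = 63.44°.

63.4°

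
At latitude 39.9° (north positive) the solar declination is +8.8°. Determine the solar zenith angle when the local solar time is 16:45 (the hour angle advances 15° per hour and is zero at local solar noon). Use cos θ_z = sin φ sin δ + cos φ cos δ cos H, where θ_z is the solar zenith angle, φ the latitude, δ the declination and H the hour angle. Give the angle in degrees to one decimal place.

70.0°

Hour angle H = 15° × (16.75 − 12) = 71.25°.
cos θ_z = sin φ sin δ + cos φ cos δ cos H = (0.6414)(0.1530) + (0.7672)(0.9882)(0.3214) = 0.3418.
θ_z = arccos(0.3418) = 70.01°.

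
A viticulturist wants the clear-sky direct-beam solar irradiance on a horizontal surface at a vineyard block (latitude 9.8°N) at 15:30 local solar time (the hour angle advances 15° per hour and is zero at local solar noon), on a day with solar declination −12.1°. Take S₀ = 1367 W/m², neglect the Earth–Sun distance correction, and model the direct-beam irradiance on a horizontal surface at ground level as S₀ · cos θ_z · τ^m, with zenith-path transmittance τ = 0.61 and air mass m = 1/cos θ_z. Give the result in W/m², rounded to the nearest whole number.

Hour angle H = 15° × (15.5 − 12) = 52.50°.
cos θ_z = sin(9.8°) sin(-12.1°) + cos(9.8°) cos(-12.1°) cos(52.50°) = -0.0357 + 0.5866 = 0.5509.
Air mass m = 1/cos θ_z = 1/0.5509 = 1.815; τ^m = 0.61^1.815 = 0.4077.
Surface direct beam = 1367 × 0.5509 × 0.4077 = 307.03 W/m².

307 W/m²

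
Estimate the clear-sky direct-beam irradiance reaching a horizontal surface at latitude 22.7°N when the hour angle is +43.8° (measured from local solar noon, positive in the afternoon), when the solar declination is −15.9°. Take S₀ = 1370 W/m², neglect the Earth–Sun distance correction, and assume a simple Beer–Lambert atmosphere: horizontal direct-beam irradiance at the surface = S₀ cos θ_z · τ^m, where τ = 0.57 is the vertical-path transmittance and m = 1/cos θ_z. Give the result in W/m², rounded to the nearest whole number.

256 W/m²

cos θ_z = sin(22.7°) sin(-15.9°) + cos(22.7°) cos(-15.9°) cos(43.80°) = -0.1057 + 0.6404 = 0.5347.
Air mass m = 1/cos θ_z = 1/0.5347 = 1.870; τ^m = 0.57^1.870 = 0.3495.
Surface direct beam = 1370 × 0.5347 × 0.3495 = 256.02 W/m².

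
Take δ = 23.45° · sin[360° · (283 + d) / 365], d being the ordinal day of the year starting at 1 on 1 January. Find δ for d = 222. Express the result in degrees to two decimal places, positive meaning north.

360 × (283 + 222) / 365 = 498.082°; sin(498.082°) = 0.6681.
δ = 23.45 × 0.6681 = 15.667° ≈ +15.67°.

+15.67°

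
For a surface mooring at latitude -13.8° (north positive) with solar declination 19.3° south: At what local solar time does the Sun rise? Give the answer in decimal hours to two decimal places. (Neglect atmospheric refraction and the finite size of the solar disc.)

5.67 h

cos H_s = −tan(-13.8°) · tan(-19.3°) = -0.0860, so H_s = arccos(-0.0860) = 94.93°.
Sunrise is at 12 − H_s/15 = 12 − 6.329 = 5.671 h local solar time.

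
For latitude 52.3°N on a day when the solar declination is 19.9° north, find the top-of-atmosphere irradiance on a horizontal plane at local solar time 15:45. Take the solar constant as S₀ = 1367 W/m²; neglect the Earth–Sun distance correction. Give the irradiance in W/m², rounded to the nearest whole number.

805 W/m²

Hour angle H = 15° × (15.75 − 12) = 56.25°.
cos θ_z = sin(52.3°) sin(19.9°) + cos(52.3°) cos(19.9°) cos(56.25°) = 0.2693 + 0.3195 = 0.5888.
Top-of-atmosphere irradiance = S₀ cos θ_z = 1367 × 0.5888 = 804.89 W/m².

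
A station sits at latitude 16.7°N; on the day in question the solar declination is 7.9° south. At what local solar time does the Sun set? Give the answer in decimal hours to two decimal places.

The sunset hour angle satisfies cos H_s = −tan φ tan δ = 0.0416, giving H_s = 87.62°.
Sunset is at 12 + H_s/15 = 12 + 5.841 = 17.841 h local solar time.

17.84 h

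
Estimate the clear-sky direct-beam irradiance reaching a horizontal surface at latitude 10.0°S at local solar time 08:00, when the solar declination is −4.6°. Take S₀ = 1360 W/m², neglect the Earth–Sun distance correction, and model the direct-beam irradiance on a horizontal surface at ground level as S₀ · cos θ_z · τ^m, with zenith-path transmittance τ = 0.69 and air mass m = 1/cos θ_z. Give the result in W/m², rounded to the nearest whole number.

Hour angle H = 15° × (8 − 12) = -60.00°.
cos θ_z = sin(-10.0°) sin(-4.6°) + cos(-10.0°) cos(-4.6°) cos(-60.00°) = 0.0139 + 0.4908 = 0.5047.
Air mass m = 1/cos θ_z = 1/0.5047 = 1.981; τ^m = 0.69^1.981 = 0.4795.
Surface direct beam = 1360 × 0.5047 × 0.4795 = 329.12 W/m².

329 W/m²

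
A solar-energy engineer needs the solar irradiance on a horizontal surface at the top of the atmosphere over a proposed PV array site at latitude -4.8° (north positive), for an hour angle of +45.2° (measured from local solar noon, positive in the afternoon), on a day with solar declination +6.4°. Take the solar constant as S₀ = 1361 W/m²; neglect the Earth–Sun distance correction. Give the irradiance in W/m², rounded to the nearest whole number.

cos θ_z = sin(-4.8°) sin(6.4°) + cos(-4.8°) cos(6.4°) cos(45.20°) = -0.0093 + 0.6978 = 0.6885.
Top-of-atmosphere irradiance = S₀ cos θ_z = 1361 × 0.6885 = 937.05 W/m².

937 W/m²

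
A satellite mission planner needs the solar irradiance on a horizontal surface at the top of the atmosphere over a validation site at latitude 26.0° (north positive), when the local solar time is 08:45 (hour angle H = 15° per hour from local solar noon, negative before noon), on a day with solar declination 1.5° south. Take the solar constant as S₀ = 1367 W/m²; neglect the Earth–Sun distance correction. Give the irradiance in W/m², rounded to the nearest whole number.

Hour angle H = 15° × (8.75 − 12) = -48.75°.
cos θ_z = sin(26.0°) sin(-1.5°) + cos(26.0°) cos(-1.5°) cos(-48.75°) = -0.0115 + 0.5924 = 0.5809.
Top-of-atmosphere irradiance = S₀ cos θ_z = 1367 × 0.5809 = 794.09 W/m².

794 W/m²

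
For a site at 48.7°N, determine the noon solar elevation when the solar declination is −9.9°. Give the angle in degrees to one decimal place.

At local solar noon the hour angle is zero, so the elevation is 90° − |φ − δ| = 90° − |48.7° − (-9.9°)| = 90° − 58.6° = 31.4°.

31.4°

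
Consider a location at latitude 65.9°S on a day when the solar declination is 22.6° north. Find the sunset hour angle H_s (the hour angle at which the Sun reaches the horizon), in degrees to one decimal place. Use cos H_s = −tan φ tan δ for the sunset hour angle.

−tan φ tan δ = −(-2.2355)(0.4163) = 0.9306; H_s = arccos(0.9306) = 21.47°.

21.5°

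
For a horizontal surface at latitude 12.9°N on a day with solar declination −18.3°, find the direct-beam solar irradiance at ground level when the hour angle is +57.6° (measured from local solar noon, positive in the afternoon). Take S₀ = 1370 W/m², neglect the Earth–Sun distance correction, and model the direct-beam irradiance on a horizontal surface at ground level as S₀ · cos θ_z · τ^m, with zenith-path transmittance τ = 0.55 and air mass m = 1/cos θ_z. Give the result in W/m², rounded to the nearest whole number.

143 W/m²

cos θ_z = sin φ sin δ + cos φ cos δ cos H = (0.2233)(-0.3140) + (0.9748)(0.9494)(0.5358) = 0.4258.
Air mass m = 1/cos θ_z = 1/0.4258 = 2.349; τ^m = 0.55^2.349 = 0.2455.
Surface direct beam = 1370 × 0.4258 × 0.2455 = 143.21 W/m².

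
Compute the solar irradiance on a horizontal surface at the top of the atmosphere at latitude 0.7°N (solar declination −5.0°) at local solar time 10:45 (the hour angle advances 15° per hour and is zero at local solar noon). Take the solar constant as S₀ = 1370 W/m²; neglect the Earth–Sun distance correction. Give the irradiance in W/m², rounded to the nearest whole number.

1291 W/m²

Hour angle H = 15° × (10.75 − 12) = -18.75°.
With φ = 0.7°, δ = -5.0°, H = -18.75°: sin φ sin δ = -0.0011, cos φ cos δ cos H = 0.9433, so cos θ_z = 0.9422.
Top-of-atmosphere irradiance = S₀ cos θ_z = 1370 × 0.9422 = 1290.81 W/m².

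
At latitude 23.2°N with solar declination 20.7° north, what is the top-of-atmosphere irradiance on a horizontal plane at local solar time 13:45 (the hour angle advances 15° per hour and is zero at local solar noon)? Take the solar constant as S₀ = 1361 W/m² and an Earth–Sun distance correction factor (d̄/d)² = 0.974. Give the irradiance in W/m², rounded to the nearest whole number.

Hour angle H = 15° × (13.75 − 12) = 26.25°.
cos θ_z = sin(23.2°) sin(20.7°) + cos(23.2°) cos(20.7°) cos(26.25°) = 0.1392 + 0.7711 = 0.9103.
Top-of-atmosphere irradiance = S₀ (d̄/d)² cos θ_z = 1361 × 0.974 × 0.9103 = 1206.71 W/m².

1207 W/m²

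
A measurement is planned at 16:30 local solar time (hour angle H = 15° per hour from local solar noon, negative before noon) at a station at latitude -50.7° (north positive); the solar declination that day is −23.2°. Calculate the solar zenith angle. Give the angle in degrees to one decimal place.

Hour angle H = 15° × (16.5 − 12) = 67.50°.
With φ = -50.7°, δ = -23.2°, H = 67.50°: sin φ sin δ = 0.3048, cos φ cos δ cos H = 0.2228, so cos θ_z = 0.5276.
θ_z = arccos(0.5276) = 58.16°.

58.2°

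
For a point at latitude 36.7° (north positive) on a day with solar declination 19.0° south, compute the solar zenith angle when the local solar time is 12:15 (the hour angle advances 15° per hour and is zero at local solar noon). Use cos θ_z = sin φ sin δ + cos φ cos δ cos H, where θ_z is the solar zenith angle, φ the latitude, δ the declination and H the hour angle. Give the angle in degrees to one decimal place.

55.8°

Hour angle H = 15° × (12.25 − 12) = 3.75°.
cos θ_z = sin(36.7°) sin(-19.0°) + cos(36.7°) cos(-19.0°) cos(3.75°) = -0.1946 + 0.7565 = 0.5619.
θ_z = arccos(0.5619) = 55.81°.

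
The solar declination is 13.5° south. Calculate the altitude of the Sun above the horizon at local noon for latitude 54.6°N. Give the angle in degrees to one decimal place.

At local solar noon the hour angle is zero, so the elevation is 90° − |φ − δ| = 90° − |54.6° − (-13.5°)| = 90° − 68.1° = 21.9°.

21.9°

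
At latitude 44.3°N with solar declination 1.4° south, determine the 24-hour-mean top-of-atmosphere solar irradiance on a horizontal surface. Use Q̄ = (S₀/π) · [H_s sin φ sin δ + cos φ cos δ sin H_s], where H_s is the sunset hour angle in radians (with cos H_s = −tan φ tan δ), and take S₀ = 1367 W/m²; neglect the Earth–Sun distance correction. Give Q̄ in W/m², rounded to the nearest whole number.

−tan φ tan δ = −(0.9759)(-0.0244) = 0.0238; H_s = arccos(0.0238) = 88.64°. In radians, H_s = 1.5471.
H_s sin φ sin δ = 1.5471 × 0.6984 × -0.0244 = -0.0264.
cos φ cos δ sin H_s = 0.7157 × 0.9997 × 0.9997 = 0.7153.
Q̄ = (1367/π) × (-0.0264 + 0.7153) = 435.13 × 0.6889 = 299.76 W/m².

300 W/m²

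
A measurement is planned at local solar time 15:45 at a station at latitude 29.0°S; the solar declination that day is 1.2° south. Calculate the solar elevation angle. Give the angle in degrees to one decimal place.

29.7°

Hour angle H = 15° × (15.75 − 12) = 56.25°.
With φ = -29.0°, δ = -1.2°, H = 56.25°: sin φ sin δ = 0.0102, cos φ cos δ cos H = 0.4858, so cos θ_z = 0.4960.
θ_z = arccos(0.4960) = 60.26°, so the elevation is 90° − 60.26° = 29.74°.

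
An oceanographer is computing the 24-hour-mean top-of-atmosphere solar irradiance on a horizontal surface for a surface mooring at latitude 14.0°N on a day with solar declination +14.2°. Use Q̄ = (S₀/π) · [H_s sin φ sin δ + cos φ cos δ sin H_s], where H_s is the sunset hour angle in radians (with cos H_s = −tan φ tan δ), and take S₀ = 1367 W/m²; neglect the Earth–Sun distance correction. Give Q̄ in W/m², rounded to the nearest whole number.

451 W/m²

The sunset hour angle satisfies cos H_s = −tan φ tan δ = -0.0631, giving H_s = 93.62°. In radians, H_s = 1.6340.
H_s sin φ sin δ = 1.6340 × 0.2419 × 0.2453 = 0.0970.
cos φ cos δ sin H_s = 0.9703 × 0.9694 × 0.9980 = 0.9387.
Q̄ = (1367/π) × (0.0970 + 0.9387) = 435.13 × 1.0357 = 450.66 W/m².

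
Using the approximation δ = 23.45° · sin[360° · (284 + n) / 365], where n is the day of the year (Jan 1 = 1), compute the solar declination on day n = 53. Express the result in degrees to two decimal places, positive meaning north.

-10.87°

360 × (284 + 53) / 365 = 332.384°; sin(332.384°) = -0.4635.
δ = 23.45 × -0.4635 = -10.869° ≈ -10.87°.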